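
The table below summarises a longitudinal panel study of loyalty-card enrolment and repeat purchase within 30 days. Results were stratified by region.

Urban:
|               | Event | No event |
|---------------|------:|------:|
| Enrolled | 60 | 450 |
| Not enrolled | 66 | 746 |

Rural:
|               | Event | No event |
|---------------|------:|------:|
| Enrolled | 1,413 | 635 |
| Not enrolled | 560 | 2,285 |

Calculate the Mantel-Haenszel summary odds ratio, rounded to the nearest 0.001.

OR_MH = Σ(aᵢdᵢ/nᵢ) / Σ(bᵢcᵢ/nᵢ), where nᵢ is the stratum total.
Stratum 1 (Urban): n = 1322; a·d/n = 60·746/1322 = 33.8578; b·c/n = 450·66/1322 = 22.4660
Stratum 2 (Rural): n = 4893; a·d/n = 1413·2285/4893 = 659.8620; b·c/n = 635·560/4893 = 72.6753
OR_MH = (33.8578 + 659.8620) / (22.4660 + 72.6753) = 693.7198 / 95.1412 = 7.29148

7.291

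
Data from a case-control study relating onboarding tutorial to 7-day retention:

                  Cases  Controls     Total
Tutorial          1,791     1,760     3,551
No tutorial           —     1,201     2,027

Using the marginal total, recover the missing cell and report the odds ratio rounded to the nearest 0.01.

The missing cell is in the unexposed row: 2027 − 1201 = 826.
So a = 1791, b = 1760, c = 826, d = 1201.
OR = (a·d)/(b·c) = (1791 × 1201) / (1760 × 826) = 2150991 / 1453760 = 1.47961

1.48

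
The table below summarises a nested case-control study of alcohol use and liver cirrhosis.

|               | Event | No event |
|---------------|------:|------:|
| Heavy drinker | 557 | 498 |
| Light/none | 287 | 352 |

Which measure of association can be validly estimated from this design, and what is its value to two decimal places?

Cells: a = 557, b = 498, c = 287, d = 352.
This is a nested case-control study: participants were sampled on outcome status, so risks in the source population cannot be estimated directly — relative risk is not valid here. The odds ratio is the appropriate measure.
OR = (a·d)/(b·c) = (557 × 352) / (498 × 287) = 196064 / 142926 = 1.37179

1.37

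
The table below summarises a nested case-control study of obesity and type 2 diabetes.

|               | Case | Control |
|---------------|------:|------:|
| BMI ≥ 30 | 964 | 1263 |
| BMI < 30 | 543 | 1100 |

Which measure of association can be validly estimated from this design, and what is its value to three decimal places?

Cells: a = 964, b = 1263, c = 543, d = 1100.
This is a nested case-control study: participants were sampled on outcome status, so risks in the source population cannot be estimated directly — relative risk is not valid here. The odds ratio is the appropriate measure.
OR = (a·d)/(b·c) = (964 × 1100) / (1263 × 543) = 1060400 / 685809 = 1.54620

1.546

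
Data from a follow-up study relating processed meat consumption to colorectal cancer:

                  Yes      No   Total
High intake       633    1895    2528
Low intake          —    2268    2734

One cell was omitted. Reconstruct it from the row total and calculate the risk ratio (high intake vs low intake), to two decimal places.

The missing cell is in the unexposed row: 2734 − 2268 = 466.
So a = 633, b = 1895, c = 466, d = 2268.
RR = [a/(a+b)] / [c/(c+d)] = (633/2528) / (466/2734) = 0.25040/0.17045 = 1.46906

1.47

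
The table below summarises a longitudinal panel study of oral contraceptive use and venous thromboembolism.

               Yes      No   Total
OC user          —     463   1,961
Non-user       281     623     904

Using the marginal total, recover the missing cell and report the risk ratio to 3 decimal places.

2.458

The missing cell is in the exposed row: 1961 − 463 = 1498.
So a = 1498, b = 463, c = 281, d = 623.
RR = [a/(a+b)] / [c/(c+d)] = (1498/1961) / (281/904) = 0.76390/0.31084 = 2.45752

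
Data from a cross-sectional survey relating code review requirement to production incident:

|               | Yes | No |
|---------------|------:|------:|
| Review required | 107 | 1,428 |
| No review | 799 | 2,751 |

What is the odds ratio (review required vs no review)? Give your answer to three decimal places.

0.258

Cells: a = 107, b = 1428, c = 799, d = 2751.
OR = (a·d)/(b·c) = (107 × 2751) / (1428 × 799) = 294357 / 1140972 = 0.25799
Exposure is associated with lower odds of production incident (OR = 0.26 < 1).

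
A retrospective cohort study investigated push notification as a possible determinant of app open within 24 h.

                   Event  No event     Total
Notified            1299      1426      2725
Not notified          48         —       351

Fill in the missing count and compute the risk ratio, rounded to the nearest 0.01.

The missing cell is in the unexposed row: 351 − 48 = 303.
So a = 1299, b = 1426, c = 48, d = 303.
RR = [a/(a+b)] / [c/(c+d)] = (1299/2725) / (48/351) = 0.47670/0.13675 = 3.48585

3.49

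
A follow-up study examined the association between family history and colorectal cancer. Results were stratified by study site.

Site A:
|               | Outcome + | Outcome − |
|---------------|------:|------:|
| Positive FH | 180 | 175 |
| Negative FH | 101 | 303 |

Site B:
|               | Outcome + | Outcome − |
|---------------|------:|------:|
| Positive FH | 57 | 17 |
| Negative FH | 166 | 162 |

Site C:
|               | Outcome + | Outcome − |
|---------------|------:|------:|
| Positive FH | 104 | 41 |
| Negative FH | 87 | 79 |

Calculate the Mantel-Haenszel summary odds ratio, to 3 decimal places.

OR_MH = Σ(aᵢdᵢ/nᵢ) / Σ(bᵢcᵢ/nᵢ), where nᵢ is the stratum total.
Stratum 1 (Site A): n = 759; a·d/n = 180·303/759 = 71.8577; b·c/n = 175·101/759 = 23.2872
Stratum 2 (Site B): n = 402; a·d/n = 57·162/402 = 22.9701; b·c/n = 17·166/402 = 7.0199
Stratum 3 (Site C): n = 311; a·d/n = 104·79/311 = 26.4180; b·c/n = 41·87/311 = 11.4695
OR_MH = (71.8577 + 22.9701 + 26.4180) / (23.2872 + 7.0199 + 11.4695) = 121.2459 / 41.7766 = 2.90225

2.902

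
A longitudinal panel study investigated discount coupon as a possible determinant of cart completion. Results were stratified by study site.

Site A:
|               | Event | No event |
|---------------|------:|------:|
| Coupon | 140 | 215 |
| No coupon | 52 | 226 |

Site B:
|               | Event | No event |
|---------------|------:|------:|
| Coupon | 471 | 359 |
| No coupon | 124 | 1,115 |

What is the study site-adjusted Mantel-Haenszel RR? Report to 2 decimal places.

4.35

RR_MH = Σ(aᵢ·n₀ᵢ/nᵢ) / Σ(cᵢ·n₁ᵢ/nᵢ), with n₁ᵢ = aᵢ+bᵢ (exposed), n₀ᵢ = cᵢ+dᵢ (unexposed), nᵢ = n₁ᵢ+n₀ᵢ.
Stratum 1 (Site A): n₁ = 355, n₀ = 278, n = 633; a·n₀/n = 140·278/633 = 61.4850; c·n₁/n = 52·355/633 = 29.1627
Stratum 2 (Site B): n₁ = 830, n₀ = 1239, n = 2069; a·n₀/n = 471·1239/2069 = 282.0536; c·n₁/n = 124·830/2069 = 49.7438
RR_MH = (61.4850 + 282.0536) / (29.1627 + 49.7438) = 343.5386 / 78.9066 = 4.35374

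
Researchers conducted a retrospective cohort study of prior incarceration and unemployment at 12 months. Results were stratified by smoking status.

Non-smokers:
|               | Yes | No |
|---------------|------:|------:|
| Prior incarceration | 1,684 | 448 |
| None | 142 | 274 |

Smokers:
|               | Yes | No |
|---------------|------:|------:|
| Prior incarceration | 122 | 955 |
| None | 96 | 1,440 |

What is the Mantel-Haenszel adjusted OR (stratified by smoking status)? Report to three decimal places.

OR_MH = Σ(aᵢdᵢ/nᵢ) / Σ(bᵢcᵢ/nᵢ), where nᵢ is the stratum total.
Stratum 1 (Non-smokers): n = 2548; a·d/n = 1684·274/2548 = 181.0895; b·c/n = 448·142/2548 = 24.9670
Stratum 2 (Smokers): n = 2613; a·d/n = 122·1440/2613 = 67.2331; b·c/n = 955·96/2613 = 35.0861
OR_MH = (181.0895 + 67.2331) / (24.9670 + 35.0861) = 248.3225 / 60.0531 = 4.13505

4.135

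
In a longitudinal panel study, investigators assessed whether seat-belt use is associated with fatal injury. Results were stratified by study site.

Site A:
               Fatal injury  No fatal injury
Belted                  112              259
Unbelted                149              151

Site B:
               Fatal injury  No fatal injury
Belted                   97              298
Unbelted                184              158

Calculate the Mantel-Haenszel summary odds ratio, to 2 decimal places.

OR_MH = Σ(aᵢdᵢ/nᵢ) / Σ(bᵢcᵢ/nᵢ), where nᵢ is the stratum total.
Stratum 1 (Site A): n = 671; a·d/n = 112·151/671 = 25.2042; b·c/n = 259·149/671 = 57.5127
Stratum 2 (Site B): n = 737; a·d/n = 97·158/737 = 20.7951; b·c/n = 298·184/737 = 74.3989
OR_MH = (25.2042 + 20.7951) / (57.5127 + 74.3989) = 45.9993 / 131.9116 = 0.34871

0.35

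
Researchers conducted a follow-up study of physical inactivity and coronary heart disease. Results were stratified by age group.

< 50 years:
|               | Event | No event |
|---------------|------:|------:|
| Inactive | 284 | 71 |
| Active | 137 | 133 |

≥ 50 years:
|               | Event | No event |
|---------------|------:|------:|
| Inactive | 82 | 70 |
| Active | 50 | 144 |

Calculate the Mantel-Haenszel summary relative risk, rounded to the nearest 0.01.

1.69

RR_MH = Σ(aᵢ·n₀ᵢ/nᵢ) / Σ(cᵢ·n₁ᵢ/nᵢ), with n₁ᵢ = aᵢ+bᵢ (exposed), n₀ᵢ = cᵢ+dᵢ (unexposed), nᵢ = n₁ᵢ+n₀ᵢ.
Stratum 1 (< 50 years): n₁ = 355, n₀ = 270, n = 625; a·n₀/n = 284·270/625 = 122.6880; c·n₁/n = 137·355/625 = 77.8160
Stratum 2 (≥ 50 years): n₁ = 152, n₀ = 194, n = 346; a·n₀/n = 82·194/346 = 45.9769; c·n₁/n = 50·152/346 = 21.9653
RR_MH = (122.6880 + 45.9769) / (77.8160 + 21.9653) = 168.6649 / 99.7813 = 1.69035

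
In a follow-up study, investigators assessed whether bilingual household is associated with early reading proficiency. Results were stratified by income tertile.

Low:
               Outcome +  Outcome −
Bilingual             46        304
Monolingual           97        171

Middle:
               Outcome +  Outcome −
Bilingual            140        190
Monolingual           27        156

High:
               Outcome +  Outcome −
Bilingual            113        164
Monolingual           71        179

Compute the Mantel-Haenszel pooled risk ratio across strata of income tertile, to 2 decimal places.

1.13

RR_MH = Σ(aᵢ·n₀ᵢ/nᵢ) / Σ(cᵢ·n₁ᵢ/nᵢ), with n₁ᵢ = aᵢ+bᵢ (exposed), n₀ᵢ = cᵢ+dᵢ (unexposed), nᵢ = n₁ᵢ+n₀ᵢ.
Stratum 1 (Low): n₁ = 350, n₀ = 268, n = 618; a·n₀/n = 46·268/618 = 19.9482; c·n₁/n = 97·350/618 = 54.9353
Stratum 2 (Middle): n₁ = 330, n₀ = 183, n = 513; a·n₀/n = 140·183/513 = 49.9415; c·n₁/n = 27·330/513 = 17.3684
Stratum 3 (High): n₁ = 277, n₀ = 250, n = 527; a·n₀/n = 113·250/527 = 53.6053; c·n₁/n = 71·277/527 = 37.3188
RR_MH = (19.9482 + 49.9415 + 53.6053) / (54.9353 + 17.3684 + 37.3188) = 123.4951 / 109.6225 = 1.12655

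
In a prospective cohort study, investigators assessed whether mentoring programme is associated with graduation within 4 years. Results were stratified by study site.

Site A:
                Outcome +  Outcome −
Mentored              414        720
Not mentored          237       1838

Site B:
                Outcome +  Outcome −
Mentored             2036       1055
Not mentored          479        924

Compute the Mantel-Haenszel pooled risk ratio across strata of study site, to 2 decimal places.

RR_MH = Σ(aᵢ·n₀ᵢ/nᵢ) / Σ(cᵢ·n₁ᵢ/nᵢ), with n₁ᵢ = aᵢ+bᵢ (exposed), n₀ᵢ = cᵢ+dᵢ (unexposed), nᵢ = n₁ᵢ+n₀ᵢ.
Stratum 1 (Site A): n₁ = 1134, n₀ = 2075, n = 3209; a·n₀/n = 414·2075/3209 = 267.7002; c·n₁/n = 237·1134/3209 = 83.7513
Stratum 2 (Site B): n₁ = 3091, n₀ = 1403, n = 4494; a·n₀/n = 2036·1403/4494 = 635.6271; c·n₁/n = 479·3091/4494 = 329.4591
RR_MH = (267.7002 + 635.6271) / (83.7513 + 329.4591) = 903.3273 / 413.2104 = 2.18612

2.19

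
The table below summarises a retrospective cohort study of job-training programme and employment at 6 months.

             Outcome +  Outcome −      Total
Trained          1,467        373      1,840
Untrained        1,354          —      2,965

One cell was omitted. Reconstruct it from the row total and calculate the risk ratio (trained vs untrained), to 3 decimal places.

1.746

The missing cell is in the unexposed row: 2965 − 1354 = 1611.
So a = 1467, b = 373, c = 1354, d = 1611.
RR = [a/(a+b)] / [c/(c+d)] = (1467/1840) / (1354/2965) = 0.79728/0.45666 = 1.74590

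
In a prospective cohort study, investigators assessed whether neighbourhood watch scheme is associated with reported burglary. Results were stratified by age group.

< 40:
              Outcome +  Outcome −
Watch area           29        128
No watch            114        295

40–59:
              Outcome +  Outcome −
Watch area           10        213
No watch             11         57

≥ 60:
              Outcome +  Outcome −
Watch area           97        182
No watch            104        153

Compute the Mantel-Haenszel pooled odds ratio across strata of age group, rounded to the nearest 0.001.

0.647

OR_MH = Σ(aᵢdᵢ/nᵢ) / Σ(bᵢcᵢ/nᵢ), where nᵢ is the stratum total.
Stratum 1 (< 40): n = 566; a·d/n = 29·295/566 = 15.1148; b·c/n = 128·114/566 = 25.7809
Stratum 2 (40–59): n = 291; a·d/n = 10·57/291 = 1.9588; b·c/n = 213·11/291 = 8.0515
Stratum 3 (≥ 60): n = 536; a·d/n = 97·153/536 = 27.6884; b·c/n = 182·104/536 = 35.3134
OR_MH = (15.1148 + 1.9588 + 27.6884) / (25.7809 + 8.0515 + 35.3134) = 44.7620 / 69.1459 = 0.64736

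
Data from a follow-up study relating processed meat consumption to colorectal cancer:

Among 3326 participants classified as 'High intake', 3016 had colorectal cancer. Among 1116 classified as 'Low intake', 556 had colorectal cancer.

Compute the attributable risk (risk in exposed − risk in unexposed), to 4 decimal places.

From the description: a = 3016, b = 310, c = 556, d = 560.
Risk in exposed = 3016/3326 = 0.906795; risk in unexposed = 556/1116 = 0.498208.
Risk difference = 0.906795 − 0.498208 = 0.408587

0.4086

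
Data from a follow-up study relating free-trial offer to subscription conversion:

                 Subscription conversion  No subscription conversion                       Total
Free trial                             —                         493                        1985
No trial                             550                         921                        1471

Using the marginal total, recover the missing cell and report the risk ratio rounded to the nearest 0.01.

2.01

The missing cell is in the exposed row: 1985 − 493 = 1492.
So a = 1492, b = 493, c = 550, d = 921.
RR = [a/(a+b)] / [c/(c+d)] = (1492/1985) / (550/1471) = 0.75164/0.37390 = 2.01029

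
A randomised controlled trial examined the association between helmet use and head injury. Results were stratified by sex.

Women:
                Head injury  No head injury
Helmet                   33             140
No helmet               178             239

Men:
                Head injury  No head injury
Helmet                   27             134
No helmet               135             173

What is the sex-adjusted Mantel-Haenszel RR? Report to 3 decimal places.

RR_MH = Σ(aᵢ·n₀ᵢ/nᵢ) / Σ(cᵢ·n₁ᵢ/nᵢ), with n₁ᵢ = aᵢ+bᵢ (exposed), n₀ᵢ = cᵢ+dᵢ (unexposed), nᵢ = n₁ᵢ+n₀ᵢ.
Stratum 1 (Women): n₁ = 173, n₀ = 417, n = 590; a·n₀/n = 33·417/590 = 23.3237; c·n₁/n = 178·173/590 = 52.1932
Stratum 2 (Men): n₁ = 161, n₀ = 308, n = 469; a·n₀/n = 27·308/469 = 17.7313; c·n₁/n = 135·161/469 = 46.3433
RR_MH = (23.3237 + 17.7313) / (52.1932 + 46.3433) = 41.0551 / 98.5365 = 0.41665

0.417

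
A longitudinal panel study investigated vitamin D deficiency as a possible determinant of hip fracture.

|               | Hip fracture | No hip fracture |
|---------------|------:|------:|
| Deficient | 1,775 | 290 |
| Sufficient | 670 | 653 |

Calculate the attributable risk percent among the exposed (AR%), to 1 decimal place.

Cells: a = 1775, b = 290, c = 670, d = 653.
Risk in exposed = 1775/2065 = 0.85956; risk in unexposed = 670/1323 = 0.50642.
RR = 0.85956/0.50642 = 1.69732
AR% = (RR − 1)/RR × 100 = (1.69732 − 1)/1.69732 × 100 = 41.0835%

41.1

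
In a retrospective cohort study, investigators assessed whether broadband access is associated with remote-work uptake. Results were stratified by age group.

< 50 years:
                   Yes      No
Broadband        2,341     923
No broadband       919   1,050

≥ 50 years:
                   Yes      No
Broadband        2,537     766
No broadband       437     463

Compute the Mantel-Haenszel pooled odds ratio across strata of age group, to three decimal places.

3.099

OR_MH = Σ(aᵢdᵢ/nᵢ) / Σ(bᵢcᵢ/nᵢ), where nᵢ is the stratum total.
Stratum 1 (< 50 years): n = 5233; a·d/n = 2341·1050/5233 = 469.7210; b·c/n = 923·919/5233 = 162.0938
Stratum 2 (≥ 50 years): n = 4203; a·d/n = 2537·463/4203 = 279.4744; b·c/n = 766·437/4203 = 79.6436
OR_MH = (469.7210 + 279.4744) / (162.0938 + 79.6436) = 749.1954 / 241.7374 = 3.09921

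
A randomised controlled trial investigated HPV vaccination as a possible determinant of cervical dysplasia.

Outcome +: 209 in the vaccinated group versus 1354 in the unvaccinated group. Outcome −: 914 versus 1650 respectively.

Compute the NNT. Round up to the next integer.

Risk in treated group = 209/1123 = 0.18611; risk in control = 1354/3004 = 0.45073.
Absolute risk reduction = 0.45073 − 0.18611 = 0.26462
NNT = 1 / ARR = 1 / 0.26462 = 3.779 → round up → 4

4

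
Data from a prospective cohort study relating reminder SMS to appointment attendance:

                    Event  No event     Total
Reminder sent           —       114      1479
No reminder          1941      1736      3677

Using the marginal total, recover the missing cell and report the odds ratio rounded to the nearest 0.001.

The missing cell is in the exposed row: 1479 − 114 = 1365.
So a = 1365, b = 114, c = 1941, d = 1736.
OR = (a·d)/(b·c) = (1365 × 1736) / (114 × 1941) = 2369640 / 221274 = 10.70908

10.709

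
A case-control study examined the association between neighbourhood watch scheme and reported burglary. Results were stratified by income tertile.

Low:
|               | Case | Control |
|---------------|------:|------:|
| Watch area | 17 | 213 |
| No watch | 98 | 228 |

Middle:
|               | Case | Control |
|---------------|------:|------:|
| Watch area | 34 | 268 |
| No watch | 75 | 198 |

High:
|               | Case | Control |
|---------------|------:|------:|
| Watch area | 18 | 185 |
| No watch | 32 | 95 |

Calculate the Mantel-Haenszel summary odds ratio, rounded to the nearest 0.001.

0.264

OR_MH = Σ(aᵢdᵢ/nᵢ) / Σ(bᵢcᵢ/nᵢ), where nᵢ is the stratum total.
Stratum 1 (Low): n = 556; a·d/n = 17·228/556 = 6.9712; b·c/n = 213·98/556 = 37.5432
Stratum 2 (Middle): n = 575; a·d/n = 34·198/575 = 11.7078; b·c/n = 268·75/575 = 34.9565
Stratum 3 (High): n = 330; a·d/n = 18·95/330 = 5.1818; b·c/n = 185·32/330 = 17.9394
OR_MH = (6.9712 + 11.7078 + 5.1818) / (37.5432 + 34.9565 + 17.9394) = 23.8609 / 90.4391 = 0.26383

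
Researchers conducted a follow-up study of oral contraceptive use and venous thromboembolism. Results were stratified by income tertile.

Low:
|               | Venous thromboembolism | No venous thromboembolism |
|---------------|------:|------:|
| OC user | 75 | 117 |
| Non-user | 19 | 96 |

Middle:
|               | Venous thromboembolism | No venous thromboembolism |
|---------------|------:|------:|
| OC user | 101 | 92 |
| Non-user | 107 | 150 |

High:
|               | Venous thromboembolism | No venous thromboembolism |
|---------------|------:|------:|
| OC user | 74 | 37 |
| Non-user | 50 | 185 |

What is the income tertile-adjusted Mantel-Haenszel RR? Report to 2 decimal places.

RR_MH = Σ(aᵢ·n₀ᵢ/nᵢ) / Σ(cᵢ·n₁ᵢ/nᵢ), with n₁ᵢ = aᵢ+bᵢ (exposed), n₀ᵢ = cᵢ+dᵢ (unexposed), nᵢ = n₁ᵢ+n₀ᵢ.
Stratum 1 (Low): n₁ = 192, n₀ = 115, n = 307; a·n₀/n = 75·115/307 = 28.0945; c·n₁/n = 19·192/307 = 11.8827
Stratum 2 (Middle): n₁ = 193, n₀ = 257, n = 450; a·n₀/n = 101·257/450 = 57.6822; c·n₁/n = 107·193/450 = 45.8911
Stratum 3 (High): n₁ = 111, n₀ = 235, n = 346; a·n₀/n = 74·235/346 = 50.2601; c·n₁/n = 50·111/346 = 16.0405
RR_MH = (28.0945 + 57.6822 + 50.2601) / (11.8827 + 45.8911 + 16.0405) = 136.0368 / 73.8143 = 1.84296

1.84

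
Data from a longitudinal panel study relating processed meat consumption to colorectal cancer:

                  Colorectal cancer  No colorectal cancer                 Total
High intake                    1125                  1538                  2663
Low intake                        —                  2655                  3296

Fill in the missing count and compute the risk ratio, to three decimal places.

The missing cell is in the unexposed row: 3296 − 2655 = 641.
So a = 1125, b = 1538, c = 641, d = 2655.
RR = [a/(a+b)] / [c/(c+d)] = (1125/2663) / (641/3296) = 0.42246/0.19448 = 2.17225

2.172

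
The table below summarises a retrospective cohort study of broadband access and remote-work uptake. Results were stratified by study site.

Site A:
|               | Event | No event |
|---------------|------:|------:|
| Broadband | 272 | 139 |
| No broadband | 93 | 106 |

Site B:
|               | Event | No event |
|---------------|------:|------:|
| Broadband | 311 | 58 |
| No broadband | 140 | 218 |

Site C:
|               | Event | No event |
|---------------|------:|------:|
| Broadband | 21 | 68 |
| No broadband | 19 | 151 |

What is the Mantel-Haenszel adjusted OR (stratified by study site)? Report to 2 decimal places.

OR_MH = Σ(aᵢdᵢ/nᵢ) / Σ(bᵢcᵢ/nᵢ), where nᵢ is the stratum total.
Stratum 1 (Site A): n = 610; a·d/n = 272·106/610 = 47.2656; b·c/n = 139·93/610 = 21.1918
Stratum 2 (Site B): n = 727; a·d/n = 311·218/727 = 93.2572; b·c/n = 58·140/727 = 11.1692
Stratum 3 (Site C): n = 259; a·d/n = 21·151/259 = 12.2432; b·c/n = 68·19/259 = 4.9884
OR_MH = (47.2656 + 93.2572 + 12.2432) / (21.1918 + 11.1692 + 4.9884) = 152.7660 / 37.3494 = 4.09019

4.09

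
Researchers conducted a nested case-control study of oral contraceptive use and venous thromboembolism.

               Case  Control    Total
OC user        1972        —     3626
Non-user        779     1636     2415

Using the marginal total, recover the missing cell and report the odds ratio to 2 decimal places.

The missing cell is in the exposed row: 3626 − 1972 = 1654.
So a = 1972, b = 1654, c = 779, d = 1636.
OR = (a·d)/(b·c) = (1972 × 1636) / (1654 × 779) = 3226192 / 1288466 = 2.50390

2.50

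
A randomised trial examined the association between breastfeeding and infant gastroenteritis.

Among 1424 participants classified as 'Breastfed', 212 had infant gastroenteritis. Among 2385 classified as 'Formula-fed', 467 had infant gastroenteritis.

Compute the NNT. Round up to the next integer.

22

Risk in treated group = 212/1424 = 0.14888; risk in control = 467/2385 = 0.19581.
Absolute risk reduction = 0.19581 − 0.14888 = 0.04693
NNT = 1 / ARR = 1 / 0.04693 = 21.308 → round up → 22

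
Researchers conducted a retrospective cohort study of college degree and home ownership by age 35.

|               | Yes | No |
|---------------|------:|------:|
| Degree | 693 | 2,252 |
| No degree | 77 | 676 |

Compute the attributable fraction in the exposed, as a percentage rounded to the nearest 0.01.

56.54

Cells: a = 693, b = 2252, c = 77, d = 676.
Risk in exposed = 693/2945 = 0.23531; risk in unexposed = 77/753 = 0.10226.
RR = 0.23531/0.10226 = 2.30119
AR% = (RR − 1)/RR × 100 = (2.30119 − 1)/2.30119 × 100 = 56.5442%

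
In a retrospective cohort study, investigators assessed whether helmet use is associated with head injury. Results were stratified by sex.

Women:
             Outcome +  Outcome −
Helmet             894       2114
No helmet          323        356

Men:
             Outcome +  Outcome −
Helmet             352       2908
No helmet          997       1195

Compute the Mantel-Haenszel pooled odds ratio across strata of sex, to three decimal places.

OR_MH = Σ(aᵢdᵢ/nᵢ) / Σ(bᵢcᵢ/nᵢ), where nᵢ is the stratum total.
Stratum 1 (Women): n = 3687; a·d/n = 894·356/3687 = 86.3206; b·c/n = 2114·323/3687 = 185.1972
Stratum 2 (Men): n = 5452; a·d/n = 352·1195/5452 = 77.1533; b·c/n = 2908·997/5452 = 531.7821
OR_MH = (86.3206 + 77.1533) / (185.1972 + 531.7821) = 163.4739 / 716.9793 = 0.22800

0.228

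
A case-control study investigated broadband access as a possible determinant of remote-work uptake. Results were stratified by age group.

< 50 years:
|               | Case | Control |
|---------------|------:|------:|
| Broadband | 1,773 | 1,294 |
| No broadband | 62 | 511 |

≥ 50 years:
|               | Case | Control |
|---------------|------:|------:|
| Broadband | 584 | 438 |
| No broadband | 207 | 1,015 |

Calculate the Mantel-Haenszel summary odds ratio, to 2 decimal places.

OR_MH = Σ(aᵢdᵢ/nᵢ) / Σ(bᵢcᵢ/nᵢ), where nᵢ is the stratum total.
Stratum 1 (< 50 years): n = 3640; a·d/n = 1773·511/3640 = 248.9019; b·c/n = 1294·62/3640 = 22.0407
Stratum 2 (≥ 50 years): n = 2244; a·d/n = 584·1015/2244 = 264.1533; b·c/n = 438·207/2244 = 40.4037
OR_MH = (248.9019 + 264.1533) / (22.0407 + 40.4037) = 513.0552 / 62.4444 = 8.21619

8.22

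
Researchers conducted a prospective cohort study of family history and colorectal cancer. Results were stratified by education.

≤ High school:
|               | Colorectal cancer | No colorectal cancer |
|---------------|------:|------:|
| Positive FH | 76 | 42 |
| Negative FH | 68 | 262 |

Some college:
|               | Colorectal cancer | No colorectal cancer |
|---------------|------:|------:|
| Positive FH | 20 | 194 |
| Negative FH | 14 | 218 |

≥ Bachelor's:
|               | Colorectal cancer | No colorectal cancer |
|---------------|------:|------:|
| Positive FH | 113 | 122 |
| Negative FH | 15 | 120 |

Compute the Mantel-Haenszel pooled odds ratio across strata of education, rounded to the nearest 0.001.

5.219

OR_MH = Σ(aᵢdᵢ/nᵢ) / Σ(bᵢcᵢ/nᵢ), where nᵢ is the stratum total.
Stratum 1 (≤ High school): n = 448; a·d/n = 76·262/448 = 44.4464; b·c/n = 42·68/448 = 6.3750
Stratum 2 (Some college): n = 446; a·d/n = 20·218/446 = 9.7758; b·c/n = 194·14/446 = 6.0897
Stratum 3 (≥ Bachelor's): n = 370; a·d/n = 113·120/370 = 36.6486; b·c/n = 122·15/370 = 4.9459
OR_MH = (44.4464 + 9.7758 + 36.6486) / (6.3750 + 6.0897 + 4.9459) = 90.8709 / 17.4106 = 5.21927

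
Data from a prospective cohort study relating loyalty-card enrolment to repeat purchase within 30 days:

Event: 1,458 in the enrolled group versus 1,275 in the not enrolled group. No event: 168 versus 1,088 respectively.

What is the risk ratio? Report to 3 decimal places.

1.662

From the description: a = 1458, b = 168, c = 1275, d = 1088.
Risk in exposed = 1458/1626 = 0.89668; risk in unexposed = 1275/2363 = 0.53957.
RR = 0.89668 / 0.53957 = 1.66185
The risk among the exposed is 1.66 times that among the unexposed.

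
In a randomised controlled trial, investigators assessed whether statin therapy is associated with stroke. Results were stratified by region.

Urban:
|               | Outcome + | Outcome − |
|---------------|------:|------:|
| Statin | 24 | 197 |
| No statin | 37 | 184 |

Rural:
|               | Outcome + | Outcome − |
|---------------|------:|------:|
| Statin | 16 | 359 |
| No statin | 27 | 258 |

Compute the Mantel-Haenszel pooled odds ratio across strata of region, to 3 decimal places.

0.521

OR_MH = Σ(aᵢdᵢ/nᵢ) / Σ(bᵢcᵢ/nᵢ), where nᵢ is the stratum total.
Stratum 1 (Urban): n = 442; a·d/n = 24·184/442 = 9.9910; b·c/n = 197·37/442 = 16.4910
Stratum 2 (Rural): n = 660; a·d/n = 16·258/660 = 6.2545; b·c/n = 359·27/660 = 14.6864
OR_MH = (9.9910 + 6.2545) / (16.4910 + 14.6864) = 16.2455 / 31.1773 = 0.52107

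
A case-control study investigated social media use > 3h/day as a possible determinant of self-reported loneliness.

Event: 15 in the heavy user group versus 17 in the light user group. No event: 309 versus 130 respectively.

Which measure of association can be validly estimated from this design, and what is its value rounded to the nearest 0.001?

From the description: a = 15, b = 309, c = 17, d = 130.
This is a case-control study: participants were sampled on outcome status, so risks in the source population cannot be estimated directly — relative risk is not valid here. The odds ratio is the appropriate measure.
OR = (a·d)/(b·c) = (15 × 130) / (309 × 17) = 1950 / 5253 = 0.37122

0.371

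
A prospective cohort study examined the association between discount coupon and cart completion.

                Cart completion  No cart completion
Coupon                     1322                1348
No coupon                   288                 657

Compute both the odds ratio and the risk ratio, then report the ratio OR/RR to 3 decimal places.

Cells: a = 1322, b = 1348, c = 288, d = 657.
OR = (1322·657)/(1348·288) = 868554/388224 = 2.23725
Risk in exposed = 1322/2670 = 0.49513; risk in unexposed = 288/945 = 0.30476; RR = 1.62465
OR/RR = 2.23725 / 1.62465 = 1.37707
The outcome is not rare, so the OR lies further from 1 than the RR.

1.377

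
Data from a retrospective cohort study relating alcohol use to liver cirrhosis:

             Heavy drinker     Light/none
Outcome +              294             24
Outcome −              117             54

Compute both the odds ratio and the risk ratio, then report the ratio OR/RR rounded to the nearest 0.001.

Reading the table with exposure as columns: a = 294 (Heavy drinker, case), b = 117 (Heavy drinker, non-case), c = 24 (Light/none, case), d = 54.
OR = (294·54)/(117·24) = 15876/2808 = 5.65385
Risk in exposed = 294/411 = 0.71533; risk in unexposed = 24/78 = 0.30769; RR = 2.32482
OR/RR = 5.65385 / 2.32482 = 2.43195
The outcome is not rare, so the OR lies further from 1 than the RR.

2.432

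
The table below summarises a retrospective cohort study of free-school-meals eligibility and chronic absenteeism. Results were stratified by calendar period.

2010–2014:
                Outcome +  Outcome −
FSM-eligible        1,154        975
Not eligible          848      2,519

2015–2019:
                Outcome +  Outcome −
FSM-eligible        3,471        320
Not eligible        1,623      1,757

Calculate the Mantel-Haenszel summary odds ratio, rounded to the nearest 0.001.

6.189

OR_MH = Σ(aᵢdᵢ/nᵢ) / Σ(bᵢcᵢ/nᵢ), where nᵢ is the stratum total.
Stratum 1 (2010–2014): n = 5496; a·d/n = 1154·2519/5496 = 528.9167; b·c/n = 975·848/5496 = 150.4367
Stratum 2 (2015–2019): n = 7171; a·d/n = 3471·1757/7171 = 850.4458; b·c/n = 320·1623/7171 = 72.4250
OR_MH = (528.9167 + 850.4458) / (150.4367 + 72.4250) = 1379.3625 / 222.8617 = 6.18932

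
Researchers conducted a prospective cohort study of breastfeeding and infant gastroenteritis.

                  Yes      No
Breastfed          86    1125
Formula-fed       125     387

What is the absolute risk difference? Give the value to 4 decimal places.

Cells: a = 86, b = 1125, c = 125, d = 387.
Risk in exposed = 86/1211 = 0.071016; risk in unexposed = 125/512 = 0.244141.
Risk difference = 0.071016 − 0.244141 = -0.173125

-0.1731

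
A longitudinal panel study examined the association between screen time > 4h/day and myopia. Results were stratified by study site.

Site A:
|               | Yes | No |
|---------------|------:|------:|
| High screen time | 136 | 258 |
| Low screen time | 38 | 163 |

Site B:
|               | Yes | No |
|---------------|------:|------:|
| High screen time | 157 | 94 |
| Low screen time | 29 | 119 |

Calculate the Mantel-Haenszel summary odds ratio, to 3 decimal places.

OR_MH = Σ(aᵢdᵢ/nᵢ) / Σ(bᵢcᵢ/nᵢ), where nᵢ is the stratum total.
Stratum 1 (Site A): n = 595; a·d/n = 136·163/595 = 37.2571; b·c/n = 258·38/595 = 16.4773
Stratum 2 (Site B): n = 399; a·d/n = 157·119/399 = 46.8246; b·c/n = 94·29/399 = 6.8321
OR_MH = (37.2571 + 46.8246) / (16.4773 + 6.8321) = 84.0817 / 23.3094 = 3.60720

3.607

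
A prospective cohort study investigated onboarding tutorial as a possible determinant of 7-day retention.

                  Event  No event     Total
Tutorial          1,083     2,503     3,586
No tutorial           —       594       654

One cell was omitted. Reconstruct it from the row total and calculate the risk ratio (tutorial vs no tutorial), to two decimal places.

The missing cell is in the unexposed row: 654 − 594 = 60.
So a = 1083, b = 2503, c = 60, d = 594.
RR = [a/(a+b)] / [c/(c+d)] = (1083/3586) / (60/654) = 0.30201/0.09174 = 3.29189

3.29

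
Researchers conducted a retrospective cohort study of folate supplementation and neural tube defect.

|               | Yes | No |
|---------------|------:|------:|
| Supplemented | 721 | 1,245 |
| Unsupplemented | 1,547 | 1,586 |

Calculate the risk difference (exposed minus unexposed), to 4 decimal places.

-0.1270

Cells: a = 721, b = 1245, c = 1547, d = 1586.
Risk in exposed = 721/1966 = 0.366734; risk in unexposed = 1547/3133 = 0.493776.
Risk difference = 0.366734 − 0.493776 = -0.127041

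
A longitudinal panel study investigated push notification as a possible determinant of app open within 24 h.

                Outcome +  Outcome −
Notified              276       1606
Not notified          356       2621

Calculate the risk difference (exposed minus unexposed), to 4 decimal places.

Cells: a = 276, b = 1606, c = 356, d = 2621.
Risk in exposed = 276/1882 = 0.146652; risk in unexposed = 356/2977 = 0.119583.
Risk difference = 0.146652 − 0.119583 = 0.027069

0.0271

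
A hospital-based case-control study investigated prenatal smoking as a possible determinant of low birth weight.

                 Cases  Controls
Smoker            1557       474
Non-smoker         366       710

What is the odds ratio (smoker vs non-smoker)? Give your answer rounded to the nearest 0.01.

6.37

Cells: a = 1557, b = 474, c = 366, d = 710.
OR = (a·d)/(b·c) = (1557 × 710) / (474 × 366) = 1105470 / 173484 = 6.37217
The odds of low birth weight are about 6.37 times as high in the smoker group.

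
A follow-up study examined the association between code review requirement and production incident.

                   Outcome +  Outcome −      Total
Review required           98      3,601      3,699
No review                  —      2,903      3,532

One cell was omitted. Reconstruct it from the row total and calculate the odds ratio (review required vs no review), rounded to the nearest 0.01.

0.13

The missing cell is in the unexposed row: 3532 − 2903 = 629.
So a = 98, b = 3601, c = 629, d = 2903.
OR = (a·d)/(b·c) = (98 × 2903) / (3601 × 629) = 284494 / 2265029 = 0.12560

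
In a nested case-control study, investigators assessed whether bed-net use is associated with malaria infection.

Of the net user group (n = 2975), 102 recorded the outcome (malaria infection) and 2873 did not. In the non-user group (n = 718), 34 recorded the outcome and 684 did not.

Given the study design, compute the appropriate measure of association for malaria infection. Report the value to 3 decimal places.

0.714

From the description: a = 102, b = 2873, c = 34, d = 684.
This is a nested case-control study: participants were sampled on outcome status, so risks in the source population cannot be estimated directly — relative risk is not valid here. The odds ratio is the appropriate measure.
OR = (a·d)/(b·c) = (102 × 684) / (2873 × 34) = 69768 / 97682 = 0.71424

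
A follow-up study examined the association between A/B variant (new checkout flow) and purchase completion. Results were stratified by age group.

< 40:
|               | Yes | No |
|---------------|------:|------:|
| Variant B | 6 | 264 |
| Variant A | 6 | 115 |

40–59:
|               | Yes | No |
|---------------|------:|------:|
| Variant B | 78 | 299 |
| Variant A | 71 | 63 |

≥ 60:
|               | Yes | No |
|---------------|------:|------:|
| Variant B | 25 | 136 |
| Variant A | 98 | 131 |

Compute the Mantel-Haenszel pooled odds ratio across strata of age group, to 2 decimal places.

0.25

OR_MH = Σ(aᵢdᵢ/nᵢ) / Σ(bᵢcᵢ/nᵢ), where nᵢ is the stratum total.
Stratum 1 (< 40): n = 391; a·d/n = 6·115/391 = 1.7647; b·c/n = 264·6/391 = 4.0512
Stratum 2 (40–59): n = 511; a·d/n = 78·63/511 = 9.6164; b·c/n = 299·71/511 = 41.5440
Stratum 3 (≥ 60): n = 390; a·d/n = 25·131/390 = 8.3974; b·c/n = 136·98/390 = 34.1744
OR_MH = (1.7647 + 9.6164 + 8.3974) / (4.0512 + 41.5440 + 34.1744) = 19.7786 / 79.7695 = 0.24795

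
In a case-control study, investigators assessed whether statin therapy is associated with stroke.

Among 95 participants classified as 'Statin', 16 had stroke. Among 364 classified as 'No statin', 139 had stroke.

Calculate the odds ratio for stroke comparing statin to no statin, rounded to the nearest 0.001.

0.328

From the description: a = 16, b = 79, c = 139, d = 225.
OR = (a·d)/(b·c) = (16 × 225) / (79 × 139) = 3600 / 10981 = 0.32784
Exposure is associated with lower odds of stroke (OR = 0.33 < 1).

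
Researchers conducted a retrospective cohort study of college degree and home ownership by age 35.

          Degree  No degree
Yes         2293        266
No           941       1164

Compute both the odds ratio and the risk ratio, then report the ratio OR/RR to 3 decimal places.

Reading the table with exposure as columns: a = 2293 (Degree, case), b = 941 (Degree, non-case), c = 266 (No degree, case), d = 1164.
OR = (2293·1164)/(941·266) = 2669052/250306 = 10.66316
Risk in exposed = 2293/3234 = 0.70903; risk in unexposed = 266/1430 = 0.18601; RR = 3.81170
OR/RR = 10.66316 / 3.81170 = 2.79748
The outcome is not rare, so the OR lies further from 1 than the RR.

2.797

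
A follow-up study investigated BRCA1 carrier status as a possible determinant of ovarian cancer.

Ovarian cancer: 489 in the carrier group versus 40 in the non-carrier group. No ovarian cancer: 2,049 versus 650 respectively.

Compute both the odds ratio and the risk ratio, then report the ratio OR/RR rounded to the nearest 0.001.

1.167

From the description: a = 489, b = 2049, c = 40, d = 650.
OR = (489·650)/(2049·40) = 317850/81960 = 3.87811
Risk in exposed = 489/2538 = 0.19267; risk in unexposed = 40/690 = 0.05797; RR = 3.32358
OR/RR = 3.87811 / 3.32358 = 1.16685
The outcome is not rare, so the OR lies further from 1 than the RR.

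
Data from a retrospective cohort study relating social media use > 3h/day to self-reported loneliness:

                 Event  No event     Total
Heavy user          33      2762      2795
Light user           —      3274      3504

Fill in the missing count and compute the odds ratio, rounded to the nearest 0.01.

The missing cell is in the unexposed row: 3504 − 3274 = 230.
So a = 33, b = 2762, c = 230, d = 3274.
OR = (a·d)/(b·c) = (33 × 3274) / (2762 × 230) = 108042 / 635260 = 0.17008

0.17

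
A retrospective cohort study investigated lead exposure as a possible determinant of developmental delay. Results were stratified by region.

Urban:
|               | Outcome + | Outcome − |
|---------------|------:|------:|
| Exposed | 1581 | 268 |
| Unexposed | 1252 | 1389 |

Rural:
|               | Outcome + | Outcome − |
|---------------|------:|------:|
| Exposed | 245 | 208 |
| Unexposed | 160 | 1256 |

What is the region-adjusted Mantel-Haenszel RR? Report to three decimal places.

2.012

RR_MH = Σ(aᵢ·n₀ᵢ/nᵢ) / Σ(cᵢ·n₁ᵢ/nᵢ), with n₁ᵢ = aᵢ+bᵢ (exposed), n₀ᵢ = cᵢ+dᵢ (unexposed), nᵢ = n₁ᵢ+n₀ᵢ.
Stratum 1 (Urban): n₁ = 1849, n₀ = 2641, n = 4490; a·n₀/n = 1581·2641/4490 = 929.9379; c·n₁/n = 1252·1849/4490 = 515.5786
Stratum 2 (Rural): n₁ = 453, n₀ = 1416, n = 1869; a·n₀/n = 245·1416/1869 = 185.6180; c·n₁/n = 160·453/1869 = 38.7801
RR_MH = (929.9379 + 185.6180) / (515.5786 + 38.7801) = 1115.5558 / 554.3587 = 2.01234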